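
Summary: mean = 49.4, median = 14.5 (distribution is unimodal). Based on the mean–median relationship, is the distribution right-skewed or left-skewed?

mean − median = 49.4 − 14.5 = 34.9
mean > median ⇒ the longer tail is on the right ⇒ right-skewed (positively skewed).

right-skewed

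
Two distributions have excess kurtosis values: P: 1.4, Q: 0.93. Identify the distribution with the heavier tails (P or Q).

Higher excess kurtosis ⇒ heavier tails relative to the normal distribution.
1.4 vs 0.93: the larger is 1.4, so P has heavier tails.

P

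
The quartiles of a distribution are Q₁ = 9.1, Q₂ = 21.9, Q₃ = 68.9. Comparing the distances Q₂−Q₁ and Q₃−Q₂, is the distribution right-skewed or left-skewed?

Q₂ − Q₁ = 12.8;  Q₃ − Q₂ = 47.0
Q₃ − Q₂ > Q₂ − Q₁ ⇒ the upper half is more spread out ⇒ right-skewed.

right-skewed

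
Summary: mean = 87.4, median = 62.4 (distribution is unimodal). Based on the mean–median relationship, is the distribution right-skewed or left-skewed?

right-skewed

mean − median = 87.4 − 62.4 = 25.0
mean > median ⇒ the longer tail is on the right ⇒ right-skewed (positively skewed).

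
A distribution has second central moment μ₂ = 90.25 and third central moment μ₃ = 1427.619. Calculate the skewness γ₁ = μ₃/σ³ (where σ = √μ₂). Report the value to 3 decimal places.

1.665

σ = √μ₂ = √90.25 = 9.50000
σ³ = μ₂^(3/2) = 857.37500
γ₁ = μ₃/σ³ = 1427.619 / 857.37500 ≈ 1.665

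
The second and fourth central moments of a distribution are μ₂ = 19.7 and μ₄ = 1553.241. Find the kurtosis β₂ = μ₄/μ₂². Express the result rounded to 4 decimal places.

4.0023

μ₂² = 19.7² = 388.09000
μ₄/μ₂² = 1553.241 / 388.09000 = 4.00227
β₂ ≈ 4.0023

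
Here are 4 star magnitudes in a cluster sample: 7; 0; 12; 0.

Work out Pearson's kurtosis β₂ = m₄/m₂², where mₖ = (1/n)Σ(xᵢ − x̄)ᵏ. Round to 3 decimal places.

x̄ = 4.7500
Σ(xᵢ − x̄)² = 102.7500 ⇒ m₂ = 25.68750
Σ(xᵢ − x̄)⁴ = 3806.5781 ⇒ m₄ = 951.64453
m₂² = 659.84766
β₂ = m₄/m₂² = 951.64453 / 659.84766 ≈ 1.442

1.442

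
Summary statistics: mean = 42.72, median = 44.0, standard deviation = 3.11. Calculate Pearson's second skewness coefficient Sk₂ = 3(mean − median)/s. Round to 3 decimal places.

-1.235

Sk₂ = 3(42.72 − 44.0) / 3.11 = 3 × -1.2800 / 3.11
    = -3.8400 / 3.11 ≈ -1.235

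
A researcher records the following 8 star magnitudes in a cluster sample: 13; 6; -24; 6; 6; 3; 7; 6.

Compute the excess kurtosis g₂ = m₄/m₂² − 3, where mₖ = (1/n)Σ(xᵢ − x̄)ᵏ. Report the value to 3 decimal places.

2.494

x̄ = 2.8750
Σ(xᵢ − x̄)² = 880.8750 ⇒ m₂ = 110.10938
Σ(xᵢ − x̄)⁴ = 532848.0879 ⇒ m₄ = 66606.01099
m₂² = 12124.07446
g₂ = m₄/m₂² − 3 = 5.49370 − 3 ≈ 2.494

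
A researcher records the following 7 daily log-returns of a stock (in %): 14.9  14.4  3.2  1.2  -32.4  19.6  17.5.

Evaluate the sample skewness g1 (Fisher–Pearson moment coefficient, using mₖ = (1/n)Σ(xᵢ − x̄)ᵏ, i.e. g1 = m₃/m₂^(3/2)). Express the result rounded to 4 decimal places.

x̄ = (14.9 + 14.4 + 3.2 + 1.2 - 32.4 + 19.6 + 17.5) / 7 = 5.4857
deviations (xᵢ − x̄): 9.4143, 8.9143, -2.2857, -4.2857, -37.8857, 14.1143, 12.0143
Σ(xᵢ − x̄)² = 1970.5686 ⇒ m₂ = 1970.5686/7 = 281.50980
Σ(xᵢ − x̄)³ = -48380.3860 ⇒ m₃ = -48380.3860/7 = -6911.48372
m₂^(3/2) = 281.50980^(1.5) = 4723.24276
g1 = m₃ / m₂^(3/2) = -6911.48372 / 4723.24276 ≈ -1.4633

-1.4633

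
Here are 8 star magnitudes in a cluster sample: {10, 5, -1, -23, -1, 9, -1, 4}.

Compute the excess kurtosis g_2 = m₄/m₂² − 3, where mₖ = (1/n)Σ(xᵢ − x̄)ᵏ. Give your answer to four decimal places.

x̄ = 0.2500
Σ(xᵢ − x̄)² = 753.5000 ⇒ m₂ = 94.18750
Σ(xᵢ − x̄)⁴ = 307820.6563 ⇒ m₄ = 38477.58203
m₂² = 8871.28516
g_2 = m₄/m₂² − 3 = 4.33732 − 3 ≈ 1.3373

1.3373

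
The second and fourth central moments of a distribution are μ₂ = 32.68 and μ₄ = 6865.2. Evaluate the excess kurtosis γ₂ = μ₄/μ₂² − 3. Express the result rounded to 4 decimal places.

3.4282

μ₂² = 32.68² = 1067.98240
μ₄/μ₂² = 6865.2 / 1067.98240 = 6.42820
γ₂ = 6.42820 − 3 ≈ 3.4282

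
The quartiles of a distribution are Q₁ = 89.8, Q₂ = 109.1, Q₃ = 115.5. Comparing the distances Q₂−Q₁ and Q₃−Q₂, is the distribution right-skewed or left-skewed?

left-skewed

Q₂ − Q₁ = 19.3;  Q₃ − Q₂ = 6.4
Q₂ − Q₁ > Q₃ − Q₂ ⇒ the lower half is more spread out ⇒ left-skewed.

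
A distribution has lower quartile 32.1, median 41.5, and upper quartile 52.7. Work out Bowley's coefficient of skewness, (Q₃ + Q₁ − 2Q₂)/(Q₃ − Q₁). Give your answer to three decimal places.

0.087

numerator: Q₃ + Q₁ − 2Q₂ = 52.7 + 32.1 − 2×41.5 = 1.8000
denominator: Q₃ − Q₁ = 52.7 − 32.1 = 20.6000
Bowley skewness = 1.8000 / 20.6000 ≈ 0.087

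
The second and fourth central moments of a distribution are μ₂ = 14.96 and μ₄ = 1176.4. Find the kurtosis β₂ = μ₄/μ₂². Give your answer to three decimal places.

5.256

μ₂² = 14.96² = 223.80160
μ₄/μ₂² = 1176.4 / 223.80160 = 5.25644
β₂ ≈ 5.256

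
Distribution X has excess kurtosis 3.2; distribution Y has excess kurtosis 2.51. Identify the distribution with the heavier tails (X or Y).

X

Higher excess kurtosis ⇒ heavier tails relative to the normal distribution.
3.2 vs 2.51: the larger is 3.2, so X has heavier tails.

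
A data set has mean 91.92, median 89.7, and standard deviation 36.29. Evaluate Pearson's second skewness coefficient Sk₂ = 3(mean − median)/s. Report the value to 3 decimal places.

0.184

Sk₂ = 3(91.92 − 89.7) / 36.29 = 3 × 2.2200 / 36.29
    = 6.6600 / 36.29 ≈ 0.184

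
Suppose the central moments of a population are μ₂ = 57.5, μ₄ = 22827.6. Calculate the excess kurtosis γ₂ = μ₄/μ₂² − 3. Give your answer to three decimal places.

3.904

μ₂² = 57.5² = 3306.25000
μ₄/μ₂² = 22827.6 / 3306.25000 = 6.90438
γ₂ = 6.90438 − 3 ≈ 3.904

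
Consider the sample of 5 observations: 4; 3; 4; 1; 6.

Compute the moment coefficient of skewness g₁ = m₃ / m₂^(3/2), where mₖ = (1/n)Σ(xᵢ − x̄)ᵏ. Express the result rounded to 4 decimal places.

-0.1790

x̄ = (4 + 3 + 4 + 1 + 6) / 5 = 3.6000
deviations (xᵢ − x̄): 0.4000, -0.6000, 0.4000, -2.6000, 2.4000
Σ(xᵢ − x̄)² = 13.2000 ⇒ m₂ = 13.2000/5 = 2.64000
Σ(xᵢ − x̄)³ = -3.8400 ⇒ m₃ = -3.8400/5 = -0.76800
m₂^(3/2) = 2.64000^(1.5) = 4.28949
g₁ = m₃ / m₂^(3/2) = -0.76800 / 4.28949 ≈ -0.1790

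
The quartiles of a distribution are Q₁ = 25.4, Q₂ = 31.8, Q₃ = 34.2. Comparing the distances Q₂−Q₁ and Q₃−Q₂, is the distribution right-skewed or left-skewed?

Q₂ − Q₁ = 6.4;  Q₃ − Q₂ = 2.4
Q₂ − Q₁ > Q₃ − Q₂ ⇒ the lower half is more spread out ⇒ left-skewed.

left-skewed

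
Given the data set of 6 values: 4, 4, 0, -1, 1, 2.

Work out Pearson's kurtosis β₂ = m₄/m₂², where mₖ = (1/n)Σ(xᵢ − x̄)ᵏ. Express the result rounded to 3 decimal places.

x̄ = 1.6667
Σ(xᵢ − x̄)² = 21.3333 ⇒ m₂ = 3.55556
Σ(xᵢ − x̄)⁴ = 117.7778 ⇒ m₄ = 19.62963
m₂² = 12.64198
β₂ = m₄/m₂² = 19.62963 / 12.64198 ≈ 1.553

1.553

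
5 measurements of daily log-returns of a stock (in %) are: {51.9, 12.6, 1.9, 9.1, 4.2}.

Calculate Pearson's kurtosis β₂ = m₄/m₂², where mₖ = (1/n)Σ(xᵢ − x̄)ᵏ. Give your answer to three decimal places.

3.047

x̄ = 15.9400
Σ(xᵢ − x̄)² = 1686.0120 ⇒ m₂ = 337.20240
Σ(xᵢ − x̄)⁴ = 1732330.1847 ⇒ m₄ = 346466.03693
m₂² = 113705.45857
β₂ = m₄/m₂² = 346466.03693 / 113705.45857 ≈ 3.047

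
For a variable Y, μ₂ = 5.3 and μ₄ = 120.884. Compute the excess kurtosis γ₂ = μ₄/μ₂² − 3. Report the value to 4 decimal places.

μ₂² = 5.3² = 28.09000
μ₄/μ₂² = 120.884 / 28.09000 = 4.30345
γ₂ = 4.30345 − 3 ≈ 1.3035

1.3035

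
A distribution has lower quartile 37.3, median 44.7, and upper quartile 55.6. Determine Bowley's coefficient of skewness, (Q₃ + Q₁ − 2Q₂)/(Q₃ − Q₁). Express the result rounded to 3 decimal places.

0.191

numerator: Q₃ + Q₁ − 2Q₂ = 55.6 + 37.3 − 2×44.7 = 3.5000
denominator: Q₃ − Q₁ = 55.6 − 37.3 = 18.3000
Bowley skewness = 3.5000 / 18.3000 ≈ 0.191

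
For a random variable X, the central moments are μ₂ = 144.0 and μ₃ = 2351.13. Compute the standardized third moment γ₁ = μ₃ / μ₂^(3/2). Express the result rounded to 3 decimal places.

σ = √μ₂ = √144.0 = 12.00000
σ³ = μ₂^(3/2) = 1728.00000
γ₁ = μ₃/σ³ = 2351.13 / 1728.00000 ≈ 1.361

1.361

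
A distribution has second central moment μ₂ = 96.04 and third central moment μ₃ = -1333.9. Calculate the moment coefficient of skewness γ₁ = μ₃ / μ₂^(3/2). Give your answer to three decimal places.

σ = √μ₂ = √96.04 = 9.80000
σ³ = μ₂^(3/2) = 941.19200
γ₁ = μ₃/σ³ = -1333.9 / 941.19200 ≈ -1.417

-1.417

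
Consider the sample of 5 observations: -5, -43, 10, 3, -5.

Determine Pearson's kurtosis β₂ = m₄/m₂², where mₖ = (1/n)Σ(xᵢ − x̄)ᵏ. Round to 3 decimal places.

x̄ = -8.0000
Σ(xᵢ − x̄)² = 1688.0000 ⇒ m₂ = 337.60000
Σ(xᵢ − x̄)⁴ = 1620404.0000 ⇒ m₄ = 324080.80000
m₂² = 113973.76000
β₂ = m₄/m₂² = 324080.80000 / 113973.76000 ≈ 2.843

2.843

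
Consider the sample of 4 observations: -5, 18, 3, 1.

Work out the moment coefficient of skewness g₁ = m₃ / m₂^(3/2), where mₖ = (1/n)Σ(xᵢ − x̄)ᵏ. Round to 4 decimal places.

x̄ = (-5 + 18 + 3 + 1) / 4 = 4.2500
deviations (xᵢ − x̄): -9.2500, 13.7500, -1.2500, -3.2500
Σ(xᵢ − x̄)² = 286.7500 ⇒ m₂ = 286.7500/4 = 71.68750
Σ(xᵢ − x̄)³ = 1771.8750 ⇒ m₃ = 1771.8750/4 = 442.96875
m₂^(3/2) = 71.68750^(1.5) = 606.96710
g₁ = m₃ / m₂^(3/2) = 442.96875 / 606.96710 ≈ 0.7298

0.7298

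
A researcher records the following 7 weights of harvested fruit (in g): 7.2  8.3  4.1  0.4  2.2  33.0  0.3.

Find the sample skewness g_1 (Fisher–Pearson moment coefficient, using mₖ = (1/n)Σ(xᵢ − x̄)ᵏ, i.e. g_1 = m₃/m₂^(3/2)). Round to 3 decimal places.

x̄ = (7.2 + 8.3 + 4.1 + 0.4 + 2.2 + 33.0 + 0.3) / 7 = 7.9286
deviations (xᵢ − x̄): -0.7286, 0.3714, -3.8286, -7.5286, -5.7286, 25.0714, -7.6286
Σ(xᵢ − x̄)² = 791.5943 ⇒ m₂ = 791.5943/7 = 113.08490
Σ(xᵢ − x̄)³ = 14644.2049 ⇒ m₃ = 14644.2049/7 = 2092.02927
m₂^(3/2) = 113.08490^(1.5) = 1202.56045
g_1 = m₃ / m₂^(3/2) = 2092.02927 / 1202.56045 ≈ 1.740

1.740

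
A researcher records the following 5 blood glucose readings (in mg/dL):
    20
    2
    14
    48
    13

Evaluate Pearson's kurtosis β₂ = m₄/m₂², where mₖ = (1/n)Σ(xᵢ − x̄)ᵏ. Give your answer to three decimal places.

2.689

x̄ = 19.4000
Σ(xᵢ − x̄)² = 1191.2000 ⇒ m₂ = 238.24000
Σ(xᵢ − x̄)⁴ = 763250.3360 ⇒ m₄ = 152650.06720
m₂² = 56758.29760
β₂ = m₄/m₂² = 152650.06720 / 56758.29760 ≈ 2.689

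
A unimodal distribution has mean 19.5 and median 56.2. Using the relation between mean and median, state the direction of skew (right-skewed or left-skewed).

mean − median = 19.5 − 56.2 = -36.7
mean < median ⇒ the longer tail is on the left ⇒ left-skewed (negatively skewed).

left-skewed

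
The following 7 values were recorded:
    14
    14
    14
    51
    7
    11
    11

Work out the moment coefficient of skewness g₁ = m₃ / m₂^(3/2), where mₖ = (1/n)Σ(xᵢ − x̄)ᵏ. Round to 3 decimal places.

x̄ = (14 + 14 + 14 + 51 + 7 + 11 + 11) / 7 = 17.4286
deviations (xᵢ − x̄): -3.4286, -3.4286, -3.4286, 33.5714, -10.4286, -6.4286, -6.4286
Σ(xᵢ − x̄)² = 1353.7143 ⇒ m₂ = 1353.7143/7 = 193.38776
Σ(xᵢ − x̄)³ = 36049.9592 ⇒ m₃ = 36049.9592/7 = 5149.99417
m₂^(3/2) = 193.38776^(1.5) = 2689.32605
g₁ = m₃ / m₂^(3/2) = 5149.99417 / 2689.32605 ≈ 1.915

1.915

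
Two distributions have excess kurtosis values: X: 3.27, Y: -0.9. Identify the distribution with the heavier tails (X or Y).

Higher excess kurtosis ⇒ heavier tails relative to the normal distribution.
3.27 vs -0.9: the larger is 3.27, so X has heavier tails. (X is leptokurtic — heavier-than-normal tails; the other is platykurtic.)

X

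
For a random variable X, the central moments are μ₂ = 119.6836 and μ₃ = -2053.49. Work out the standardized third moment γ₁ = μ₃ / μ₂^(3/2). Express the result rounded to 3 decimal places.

σ = √μ₂ = √119.6836 = 10.94000
σ³ = μ₂^(3/2) = 1309.33858
γ₁ = μ₃/σ³ = -2053.49 / 1309.33858 ≈ -1.568

-1.568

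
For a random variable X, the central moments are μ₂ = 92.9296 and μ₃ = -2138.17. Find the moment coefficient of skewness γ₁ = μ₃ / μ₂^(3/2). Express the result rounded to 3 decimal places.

-2.387

σ = √μ₂ = √92.9296 = 9.64000
σ³ = μ₂^(3/2) = 895.84134
γ₁ = μ₃/σ³ = -2138.17 / 895.84134 ≈ -2.387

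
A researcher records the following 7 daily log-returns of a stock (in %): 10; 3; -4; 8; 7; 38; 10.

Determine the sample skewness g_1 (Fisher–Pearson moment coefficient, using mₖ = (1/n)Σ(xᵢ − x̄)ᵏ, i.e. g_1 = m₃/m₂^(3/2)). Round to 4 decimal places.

x̄ = (10 + 3 - 4 + 8 + 7 + 38 + 10) / 7 = 10.2857
deviations (xᵢ − x̄): -0.2857, -7.2857, -14.2857, -2.2857, -3.2857, 27.7143, -0.2857
Σ(xᵢ − x̄)² = 1041.4286 ⇒ m₂ = 1041.4286/7 = 148.77551
Σ(xᵢ − x̄)³ = 17937.1837 ⇒ m₃ = 17937.1837/7 = 2562.45481
m₂^(3/2) = 148.77551^(1.5) = 1814.66796
g_1 = m₃ / m₂^(3/2) = 2562.45481 / 1814.66796 ≈ 1.4121

1.4121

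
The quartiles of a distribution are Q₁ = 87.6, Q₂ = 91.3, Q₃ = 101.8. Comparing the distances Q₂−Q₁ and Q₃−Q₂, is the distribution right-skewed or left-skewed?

right-skewed

Q₂ − Q₁ = 3.7;  Q₃ − Q₂ = 10.5
Q₃ − Q₂ > Q₂ − Q₁ ⇒ the upper half is more spread out ⇒ right-skewed.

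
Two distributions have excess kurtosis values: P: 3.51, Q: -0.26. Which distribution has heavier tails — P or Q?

P

Higher excess kurtosis ⇒ heavier tails relative to the normal distribution.
3.51 vs -0.26: the larger is 3.51, so P has heavier tails. (P is leptokurtic — heavier-than-normal tails; the other is platykurtic.)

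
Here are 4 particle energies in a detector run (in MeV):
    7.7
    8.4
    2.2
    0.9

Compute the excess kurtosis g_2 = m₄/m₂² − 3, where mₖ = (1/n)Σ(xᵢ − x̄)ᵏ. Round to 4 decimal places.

x̄ = 4.8000
Σ(xᵢ − x̄)² = 43.3400 ⇒ m₂ = 10.83500
Σ(xᵢ − x̄)⁴ = 515.7314 ⇒ m₄ = 128.93285
m₂² = 117.39723
g_2 = m₄/m₂² − 3 = 1.09826 − 3 ≈ -1.9017

-1.9017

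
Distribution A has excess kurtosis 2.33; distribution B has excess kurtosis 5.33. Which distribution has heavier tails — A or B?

Higher excess kurtosis ⇒ heavier tails relative to the normal distribution.
2.33 vs 5.33: the larger is 5.33, so B has heavier tails.

B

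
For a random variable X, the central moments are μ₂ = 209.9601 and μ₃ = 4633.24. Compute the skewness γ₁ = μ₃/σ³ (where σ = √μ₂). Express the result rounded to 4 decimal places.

1.5229

σ = √μ₂ = √209.9601 = 14.49000
σ³ = μ₂^(3/2) = 3042.32185
γ₁ = μ₃/σ³ = 4633.24 / 3042.32185 ≈ 1.5229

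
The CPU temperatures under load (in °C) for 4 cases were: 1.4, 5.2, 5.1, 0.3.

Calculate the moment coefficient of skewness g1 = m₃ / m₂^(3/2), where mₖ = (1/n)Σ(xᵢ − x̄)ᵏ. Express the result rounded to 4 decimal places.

x̄ = (1.4 + 5.2 + 5.1 + 0.3) / 4 = 3.0000
deviations (xᵢ − x̄): -1.6000, 2.2000, 2.1000, -2.7000
Σ(xᵢ − x̄)² = 19.1000 ⇒ m₂ = 19.1000/4 = 4.77500
Σ(xᵢ − x̄)³ = -3.8700 ⇒ m₃ = -3.8700/4 = -0.96750
m₂^(3/2) = 4.77500^(1.5) = 10.43422
g1 = m₃ / m₂^(3/2) = -0.96750 / 10.43422 ≈ -0.0927

-0.0927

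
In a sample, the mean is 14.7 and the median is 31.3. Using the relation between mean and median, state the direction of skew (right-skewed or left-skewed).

left-skewed

mean − median = 14.7 − 31.3 = -16.6
mean < median ⇒ the longer tail is on the left ⇒ left-skewed (negatively skewed).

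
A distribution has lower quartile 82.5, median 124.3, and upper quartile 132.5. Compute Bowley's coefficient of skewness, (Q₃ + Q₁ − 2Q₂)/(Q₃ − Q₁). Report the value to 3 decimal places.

-0.672

numerator: Q₃ + Q₁ − 2Q₂ = 132.5 + 82.5 − 2×124.3 = -33.6000
denominator: Q₃ − Q₁ = 132.5 − 82.5 = 50.0000
Bowley skewness = -33.6000 / 50.0000 ≈ -0.672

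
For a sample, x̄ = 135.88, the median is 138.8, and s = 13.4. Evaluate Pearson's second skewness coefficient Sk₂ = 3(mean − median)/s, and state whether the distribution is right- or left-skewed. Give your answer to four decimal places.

Sk₂ = 3(135.88 − 138.8) / 13.4 = 3 × -2.9200 / 13.4
    = -8.7600 / 13.4 ≈ -0.6537
Sk₂ < 0 ⇒ mean < median ⇒ left-skewed (negative skew).

-0.6537, left-skewed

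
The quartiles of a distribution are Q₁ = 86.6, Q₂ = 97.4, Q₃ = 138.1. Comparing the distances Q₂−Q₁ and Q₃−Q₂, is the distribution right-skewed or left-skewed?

Q₂ − Q₁ = 10.8;  Q₃ − Q₂ = 40.7
Q₃ − Q₂ > Q₂ − Q₁ ⇒ the upper half is more spread out ⇒ right-skewed.

right-skewed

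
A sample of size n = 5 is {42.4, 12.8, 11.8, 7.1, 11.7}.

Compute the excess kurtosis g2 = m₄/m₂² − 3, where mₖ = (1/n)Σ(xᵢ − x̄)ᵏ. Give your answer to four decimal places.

0.1415

x̄ = 17.1600
Σ(xᵢ − x̄)² = 815.8120 ⇒ m₂ = 163.16240
Σ(xᵢ − x̄)⁴ = 418160.0407 ⇒ m₄ = 83632.00813
m₂² = 26621.96877
g2 = m₄/m₂² − 3 = 3.14147 − 3 ≈ 0.1415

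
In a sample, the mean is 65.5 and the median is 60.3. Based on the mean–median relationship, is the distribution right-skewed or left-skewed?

mean − median = 65.5 − 60.3 = 5.2
mean > median ⇒ the longer tail is on the right ⇒ right-skewed (positively skewed).

right-skewed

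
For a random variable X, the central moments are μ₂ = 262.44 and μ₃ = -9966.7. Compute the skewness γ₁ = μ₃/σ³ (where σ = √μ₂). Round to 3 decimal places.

-2.344

σ = √μ₂ = √262.44 = 16.20000
σ³ = μ₂^(3/2) = 4251.52800
γ₁ = μ₃/σ³ = -9966.7 / 4251.52800 ≈ -2.344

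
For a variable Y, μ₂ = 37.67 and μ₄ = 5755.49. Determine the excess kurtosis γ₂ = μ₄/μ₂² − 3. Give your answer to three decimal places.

1.056

μ₂² = 37.67² = 1419.02890
μ₄/μ₂² = 5755.49 / 1419.02890 = 4.05594
γ₂ = 4.05594 − 3 ≈ 1.056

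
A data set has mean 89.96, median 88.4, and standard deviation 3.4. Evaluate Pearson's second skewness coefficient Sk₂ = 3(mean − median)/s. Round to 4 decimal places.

1.3765

Sk₂ = 3(89.96 − 88.4) / 3.4 = 3 × 1.5600 / 3.4
    = 4.6800 / 3.4 ≈ 1.3765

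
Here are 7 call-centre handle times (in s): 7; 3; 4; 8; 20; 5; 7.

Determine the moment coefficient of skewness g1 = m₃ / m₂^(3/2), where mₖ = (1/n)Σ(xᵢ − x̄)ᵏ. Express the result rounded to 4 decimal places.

x̄ = (7 + 3 + 4 + 8 + 20 + 5 + 7) / 7 = 7.7143
deviations (xᵢ − x̄): -0.7143, -4.7143, -3.7143, 0.2857, 12.2857, -2.7143, -0.7143
Σ(xᵢ − x̄)² = 195.4286 ⇒ m₂ = 195.4286/7 = 27.91837
Σ(xᵢ − x̄)³ = 1677.6735 ⇒ m₃ = 1677.6735/7 = 239.66764
m₂^(3/2) = 27.91837^(1.5) = 147.51461
g1 = m₃ / m₂^(3/2) = 239.66764 / 147.51461 ≈ 1.6247

1.6247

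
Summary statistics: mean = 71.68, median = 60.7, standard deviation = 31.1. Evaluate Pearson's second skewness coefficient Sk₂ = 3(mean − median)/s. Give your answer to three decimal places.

1.059

Sk₂ = 3(71.68 − 60.7) / 31.1 = 3 × 10.9800 / 31.1
    = 32.9400 / 31.1 ≈ 1.059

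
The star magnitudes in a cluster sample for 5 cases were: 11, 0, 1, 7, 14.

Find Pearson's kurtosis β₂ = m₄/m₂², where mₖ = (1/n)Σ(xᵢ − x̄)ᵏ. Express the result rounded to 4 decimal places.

1.4048

x̄ = 6.6000
Σ(xᵢ − x̄)² = 149.2000 ⇒ m₂ = 29.84000
Σ(xᵢ − x̄)⁴ = 6254.4160 ⇒ m₄ = 1250.88320
m₂² = 890.42560
β₂ = m₄/m₂² = 1250.88320 / 890.42560 ≈ 1.4048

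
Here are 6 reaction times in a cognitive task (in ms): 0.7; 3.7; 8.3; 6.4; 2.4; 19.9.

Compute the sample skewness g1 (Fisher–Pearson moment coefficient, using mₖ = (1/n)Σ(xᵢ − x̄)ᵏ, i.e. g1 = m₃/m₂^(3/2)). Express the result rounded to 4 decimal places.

1.2094

x̄ = (0.7 + 3.7 + 8.3 + 6.4 + 2.4 + 19.9) / 6 = 6.9000
deviations (xᵢ − x̄): -6.2000, -3.2000, 1.4000, -0.5000, -4.5000, 13.0000
Σ(xᵢ − x̄)² = 240.1400 ⇒ m₂ = 240.1400/6 = 40.02333
Σ(xᵢ − x̄)³ = 1837.3980 ⇒ m₃ = 1837.3980/6 = 306.23300
m₂^(3/2) = 40.02333^(1.5) = 253.20360
g1 = m₃ / m₂^(3/2) = 306.23300 / 253.20360 ≈ 1.2094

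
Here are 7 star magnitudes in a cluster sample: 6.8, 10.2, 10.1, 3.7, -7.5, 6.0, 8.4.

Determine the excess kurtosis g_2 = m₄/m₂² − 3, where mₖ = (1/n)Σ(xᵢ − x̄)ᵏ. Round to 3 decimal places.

0.942

x̄ = 5.3857
Σ(xᵢ − x̄)² = 225.7486 ⇒ m₂ = 32.24980
Σ(xᵢ − x̄)⁴ = 28695.7131 ⇒ m₄ = 4099.38759
m₂² = 1040.04934
g_2 = m₄/m₂² − 3 = 3.94153 − 3 ≈ 0.942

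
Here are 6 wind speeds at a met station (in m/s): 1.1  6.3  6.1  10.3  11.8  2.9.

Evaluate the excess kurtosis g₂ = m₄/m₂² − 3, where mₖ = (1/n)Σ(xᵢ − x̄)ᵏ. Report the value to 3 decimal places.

-1.316

x̄ = 6.4167
Σ(xᵢ − x̄)² = 84.8083 ⇒ m₂ = 14.13472
Σ(xᵢ − x̄)⁴ = 2019.2430 ⇒ m₄ = 336.54050
m₂² = 199.79037
g₂ = m₄/m₂² − 3 = 1.68447 − 3 ≈ -1.316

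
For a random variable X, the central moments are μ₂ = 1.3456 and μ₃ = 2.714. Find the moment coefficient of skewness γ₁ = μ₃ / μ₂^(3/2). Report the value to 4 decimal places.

1.7387

σ = √μ₂ = √1.3456 = 1.16000
σ³ = μ₂^(3/2) = 1.56090
γ₁ = μ₃/σ³ = 2.714 / 1.56090 ≈ 1.7387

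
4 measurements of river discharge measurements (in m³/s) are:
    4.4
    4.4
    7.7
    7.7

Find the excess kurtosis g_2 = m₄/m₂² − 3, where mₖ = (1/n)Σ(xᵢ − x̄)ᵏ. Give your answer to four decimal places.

x̄ = 6.0500
Σ(xᵢ − x̄)² = 10.8900 ⇒ m₂ = 2.72250
Σ(xᵢ − x̄)⁴ = 29.6480 ⇒ m₄ = 7.41201
m₂² = 7.41201
g_2 = m₄/m₂² − 3 = 1.00000 − 3 ≈ -2.0000

-2.0000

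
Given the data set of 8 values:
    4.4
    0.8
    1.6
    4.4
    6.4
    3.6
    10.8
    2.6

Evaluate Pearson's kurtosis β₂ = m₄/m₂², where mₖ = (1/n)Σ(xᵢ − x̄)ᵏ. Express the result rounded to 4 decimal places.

x̄ = 4.3250
Σ(xᵢ − x̄)² = 69.5950 ⇒ m₂ = 8.69938
Σ(xᵢ − x̄)⁴ = 1994.9632 ⇒ m₄ = 249.37040
m₂² = 75.67913
β₂ = m₄/m₂² = 249.37040 / 75.67913 ≈ 3.2951

3.2951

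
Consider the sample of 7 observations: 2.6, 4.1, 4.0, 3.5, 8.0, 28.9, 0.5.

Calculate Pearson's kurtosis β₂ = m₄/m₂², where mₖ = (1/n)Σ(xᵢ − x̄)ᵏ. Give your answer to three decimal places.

x̄ = 7.3714
Σ(xᵢ − x̄)² = 570.9143 ⇒ m₂ = 81.55918
Σ(xᵢ − x̄)⁴ = 218029.3896 ⇒ m₄ = 31147.05566
m₂² = 6651.90044
β₂ = m₄/m₂² = 31147.05566 / 6651.90044 ≈ 4.682

4.682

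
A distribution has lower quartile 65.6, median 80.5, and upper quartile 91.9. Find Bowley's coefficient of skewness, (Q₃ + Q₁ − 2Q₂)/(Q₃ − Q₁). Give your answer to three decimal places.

-0.133

numerator: Q₃ + Q₁ − 2Q₂ = 91.9 + 65.6 − 2×80.5 = -3.5000
denominator: Q₃ − Q₁ = 91.9 − 65.6 = 26.3000
Bowley skewness = -3.5000 / 26.3000 ≈ -0.133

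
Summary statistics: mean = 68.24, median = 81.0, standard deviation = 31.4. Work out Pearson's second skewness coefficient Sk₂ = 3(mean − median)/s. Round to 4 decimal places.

Sk₂ = 3(68.24 − 81.0) / 31.4 = 3 × -12.7600 / 31.4
    = -38.2800 / 31.4 ≈ -1.2191

-1.2191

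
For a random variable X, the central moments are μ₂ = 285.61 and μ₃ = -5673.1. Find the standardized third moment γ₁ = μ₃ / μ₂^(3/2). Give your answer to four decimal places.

-1.1753

σ = √μ₂ = √285.61 = 16.90000
σ³ = μ₂^(3/2) = 4826.80900
γ₁ = μ₃/σ³ = -5673.1 / 4826.80900 ≈ -1.1753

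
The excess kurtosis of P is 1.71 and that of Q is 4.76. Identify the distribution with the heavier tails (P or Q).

Higher excess kurtosis ⇒ heavier tails relative to the normal distribution.
1.71 vs 4.76: the larger is 4.76, so Q has heavier tails.

Q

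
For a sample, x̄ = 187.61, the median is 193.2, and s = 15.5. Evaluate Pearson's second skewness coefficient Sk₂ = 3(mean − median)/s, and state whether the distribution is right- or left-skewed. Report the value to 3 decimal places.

-1.082, left-skewed

Sk₂ = 3(187.61 − 193.2) / 15.5 = 3 × -5.5900 / 15.5
    = -16.7700 / 15.5 ≈ -1.082
Sk₂ < 0 ⇒ mean < median ⇒ left-skewed (negative skew).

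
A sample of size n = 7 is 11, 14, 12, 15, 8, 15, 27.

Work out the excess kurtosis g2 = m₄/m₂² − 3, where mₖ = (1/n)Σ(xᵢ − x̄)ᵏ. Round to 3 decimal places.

x̄ = 14.5714
Σ(xᵢ − x̄)² = 217.7143 ⇒ m₂ = 31.10204
Σ(xᵢ − x̄)⁴ = 25932.2099 ⇒ m₄ = 3704.60142
m₂² = 967.33694
g2 = m₄/m₂² − 3 = 3.82969 − 3 ≈ 0.830

0.830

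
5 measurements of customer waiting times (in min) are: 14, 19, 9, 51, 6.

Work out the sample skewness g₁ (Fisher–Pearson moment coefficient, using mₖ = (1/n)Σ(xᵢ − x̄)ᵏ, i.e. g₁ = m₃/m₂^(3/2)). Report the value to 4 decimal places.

x̄ = (14 + 19 + 9 + 51 + 6) / 5 = 19.8000
deviations (xᵢ − x̄): -5.8000, -0.8000, -10.8000, 31.2000, -13.8000
Σ(xᵢ − x̄)² = 1314.8000 ⇒ m₂ = 1314.8000/5 = 262.96000
Σ(xᵢ − x̄)³ = 26287.9200 ⇒ m₃ = 26287.9200/5 = 5257.58400
m₂^(3/2) = 262.96000^(1.5) = 4264.17026
g₁ = m₃ / m₂^(3/2) = 5257.58400 / 4264.17026 ≈ 1.2330

1.2330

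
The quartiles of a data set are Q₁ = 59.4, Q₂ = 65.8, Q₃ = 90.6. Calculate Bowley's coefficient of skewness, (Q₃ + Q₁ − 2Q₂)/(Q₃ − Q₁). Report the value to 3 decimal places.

0.590

numerator: Q₃ + Q₁ − 2Q₂ = 90.6 + 59.4 − 2×65.8 = 18.4000
denominator: Q₃ − Q₁ = 90.6 − 59.4 = 31.2000
Bowley skewness = 18.4000 / 31.2000 ≈ 0.590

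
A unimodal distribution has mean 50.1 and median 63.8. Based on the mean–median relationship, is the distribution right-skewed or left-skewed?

left-skewed

mean − median = 50.1 − 63.8 = -13.7
mean < median ⇒ the longer tail is on the left ⇒ left-skewed (negatively skewed).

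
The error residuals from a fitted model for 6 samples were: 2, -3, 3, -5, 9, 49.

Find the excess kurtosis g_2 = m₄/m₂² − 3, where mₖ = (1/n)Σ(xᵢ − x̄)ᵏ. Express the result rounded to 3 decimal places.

0.781

x̄ = 9.1667
Σ(xᵢ − x̄)² = 2024.8333 ⇒ m₂ = 337.47222
Σ(xᵢ − x̄)⁴ = 2583873.8194 ⇒ m₄ = 430645.63657
m₂² = 113887.50077
g_2 = m₄/m₂² − 3 = 3.78132 − 3 ≈ 0.781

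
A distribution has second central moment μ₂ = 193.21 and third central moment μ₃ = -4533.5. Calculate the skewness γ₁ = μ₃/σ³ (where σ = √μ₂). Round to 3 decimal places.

-1.688

σ = √μ₂ = √193.21 = 13.90000
σ³ = μ₂^(3/2) = 2685.61900
γ₁ = μ₃/σ³ = -4533.5 / 2685.61900 ≈ -1.688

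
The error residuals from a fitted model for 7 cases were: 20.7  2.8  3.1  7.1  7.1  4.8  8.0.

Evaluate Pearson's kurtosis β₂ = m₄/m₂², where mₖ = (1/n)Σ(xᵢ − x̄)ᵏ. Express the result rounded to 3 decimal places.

4.208

x̄ = 7.6571
Σ(xᵢ − x̄)² = 223.3771 ⇒ m₂ = 31.91102
Σ(xᵢ − x̄)⁴ = 29994.2065 ⇒ m₄ = 4284.88664
m₂² = 1018.31322
β₂ = m₄/m₂² = 4284.88664 / 1018.31322 ≈ 4.208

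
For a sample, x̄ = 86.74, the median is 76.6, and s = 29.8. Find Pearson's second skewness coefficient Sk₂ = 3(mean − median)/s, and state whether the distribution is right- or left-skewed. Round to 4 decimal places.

Sk₂ = 3(86.74 − 76.6) / 29.8 = 3 × 10.1400 / 29.8
    = 30.4200 / 29.8 ≈ 1.0208
Sk₂ > 0 ⇒ mean > median ⇒ right-skewed (positive skew).

1.0208, right-skewed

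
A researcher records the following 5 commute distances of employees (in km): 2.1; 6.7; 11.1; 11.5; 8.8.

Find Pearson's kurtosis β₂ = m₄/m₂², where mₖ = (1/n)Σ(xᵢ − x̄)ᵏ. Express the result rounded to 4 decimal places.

x̄ = 8.0400
Σ(xᵢ − x̄)² = 58.9920 ⇒ m₂ = 11.79840
Σ(xᵢ − x̄)⁴ = 1479.4864 ⇒ m₄ = 295.89729
m₂² = 139.20224
β₂ = m₄/m₂² = 295.89729 / 139.20224 ≈ 2.1257

2.1257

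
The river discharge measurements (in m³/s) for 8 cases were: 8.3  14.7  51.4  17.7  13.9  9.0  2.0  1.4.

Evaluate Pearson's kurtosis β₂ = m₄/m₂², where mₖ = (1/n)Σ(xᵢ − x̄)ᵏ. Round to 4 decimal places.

x̄ = 14.8000
Σ(xᵢ − x̄)² = 1768.0800 ⇒ m₂ = 221.01000
Σ(xᵢ − x̄)⁴ = 1856494.4292 ⇒ m₄ = 232061.80365
m₂² = 48845.42010
β₂ = m₄/m₂² = 232061.80365 / 48845.42010 ≈ 4.7509

4.7509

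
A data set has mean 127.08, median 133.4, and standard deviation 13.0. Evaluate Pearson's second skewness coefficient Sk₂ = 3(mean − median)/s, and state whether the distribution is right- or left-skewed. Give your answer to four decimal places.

-1.4585, left-skewed

Sk₂ = 3(127.08 − 133.4) / 13.0 = 3 × -6.3200 / 13.0
    = -18.9600 / 13.0 ≈ -1.4585
Sk₂ < 0 ⇒ mean < median ⇒ left-skewed (negative skew).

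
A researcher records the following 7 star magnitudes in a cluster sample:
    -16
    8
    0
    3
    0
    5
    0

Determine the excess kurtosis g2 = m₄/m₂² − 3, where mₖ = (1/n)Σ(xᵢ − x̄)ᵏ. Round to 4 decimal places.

0.9290

x̄ = 0.0000
Σ(xᵢ − x̄)² = 354.0000 ⇒ m₂ = 50.57143
Σ(xᵢ − x̄)⁴ = 70338.0000 ⇒ m₄ = 10048.28571
m₂² = 2557.46939
g2 = m₄/m₂² − 3 = 3.92900 − 3 ≈ 0.9290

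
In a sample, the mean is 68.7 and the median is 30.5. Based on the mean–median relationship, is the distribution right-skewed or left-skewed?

mean − median = 68.7 − 30.5 = 38.2
mean > median ⇒ the longer tail is on the right ⇒ right-skewed (positively skewed).

right-skewed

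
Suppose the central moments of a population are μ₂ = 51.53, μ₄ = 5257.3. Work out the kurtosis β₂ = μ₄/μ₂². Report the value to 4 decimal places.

μ₂² = 51.53² = 2655.34090
μ₄/μ₂² = 5257.3 / 2655.34090 = 1.97990
β₂ ≈ 1.9799

1.9799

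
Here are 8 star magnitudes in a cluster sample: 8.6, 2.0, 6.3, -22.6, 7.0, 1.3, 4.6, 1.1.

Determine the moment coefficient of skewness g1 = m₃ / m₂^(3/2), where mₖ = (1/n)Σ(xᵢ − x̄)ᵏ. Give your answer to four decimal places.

x̄ = (8.6 + 2.0 + 6.3 - 22.6 + 7.0 + 1.3 + 4.6 + 1.1) / 8 = 1.0375
deviations (xᵢ − x̄): 7.5625, 0.9625, 5.2625, -23.6375, 5.9625, 0.2625, 3.5625, 0.0625
Σ(xᵢ − x̄)² = 692.8588 ⇒ m₂ = 692.8588/8 = 86.60734
Σ(xᵢ − x̄)³ = -12370.6660 ⇒ m₃ = -12370.6660/8 = -1546.33325
m₂^(3/2) = 86.60734^(1.5) = 805.99450
g1 = m₃ / m₂^(3/2) = -1546.33325 / 805.99450 ≈ -1.9185

-1.9185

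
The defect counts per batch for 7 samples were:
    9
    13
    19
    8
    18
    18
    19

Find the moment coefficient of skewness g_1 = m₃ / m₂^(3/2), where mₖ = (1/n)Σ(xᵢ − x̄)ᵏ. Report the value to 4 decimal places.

x̄ = (9 + 13 + 19 + 8 + 18 + 18 + 19) / 7 = 14.8571
deviations (xᵢ − x̄): -5.8571, -1.8571, 4.1429, -6.8571, 3.1429, 3.1429, 4.1429
Σ(xᵢ − x̄)² = 138.8571 ⇒ m₂ = 138.8571/7 = 19.83673
Σ(xᵢ − x̄)³ = -325.4694 ⇒ m₃ = -325.4694/7 = -46.49563
m₂^(3/2) = 19.83673^(1.5) = 88.34974
g_1 = m₃ / m₂^(3/2) = -46.49563 / 88.34974 ≈ -0.5263

-0.5263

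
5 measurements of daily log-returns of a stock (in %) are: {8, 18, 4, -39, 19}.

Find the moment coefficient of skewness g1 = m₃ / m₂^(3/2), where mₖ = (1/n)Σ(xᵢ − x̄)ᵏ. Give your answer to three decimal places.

x̄ = (8 + 18 + 4 - 39 + 19) / 5 = 2.0000
deviations (xᵢ − x̄): 6.0000, 16.0000, 2.0000, -41.0000, 17.0000
Σ(xᵢ − x̄)² = 2266.0000 ⇒ m₂ = 2266.0000/5 = 453.20000
Σ(xᵢ − x̄)³ = -59688.0000 ⇒ m₃ = -59688.0000/5 = -11937.60000
m₂^(3/2) = 453.20000^(1.5) = 9647.94573
g1 = m₃ / m₂^(3/2) = -11937.60000 / 9647.94573 ≈ -1.237

-1.237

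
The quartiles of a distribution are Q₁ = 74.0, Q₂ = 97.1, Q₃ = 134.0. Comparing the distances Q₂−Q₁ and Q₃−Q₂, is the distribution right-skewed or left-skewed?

right-skewed

Q₂ − Q₁ = 23.1;  Q₃ − Q₂ = 36.9
Q₃ − Q₂ > Q₂ − Q₁ ⇒ the upper half is more spread out ⇒ right-skewed.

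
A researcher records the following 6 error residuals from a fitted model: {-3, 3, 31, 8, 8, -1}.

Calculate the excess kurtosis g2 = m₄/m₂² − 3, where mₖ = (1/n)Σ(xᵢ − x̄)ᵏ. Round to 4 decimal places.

x̄ = 7.6667
Σ(xᵢ − x̄)² = 755.3333 ⇒ m₂ = 125.88889
Σ(xᵢ − x̄)⁴ = 315481.1111 ⇒ m₄ = 52580.18519
m₂² = 15848.01235
g2 = m₄/m₂² − 3 = 3.31778 − 3 ≈ 0.3178

0.3178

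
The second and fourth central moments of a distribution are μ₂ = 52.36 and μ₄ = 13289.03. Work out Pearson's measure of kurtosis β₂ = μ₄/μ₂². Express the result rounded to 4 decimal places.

4.8472

μ₂² = 52.36² = 2741.56960
μ₄/μ₂² = 13289.03 / 2741.56960 = 4.84723
β₂ ≈ 4.8472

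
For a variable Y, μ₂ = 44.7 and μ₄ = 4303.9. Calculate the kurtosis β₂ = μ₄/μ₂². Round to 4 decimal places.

μ₂² = 44.7² = 1998.09000
μ₄/μ₂² = 4303.9 / 1998.09000 = 2.15401
β₂ ≈ 2.1540

2.1540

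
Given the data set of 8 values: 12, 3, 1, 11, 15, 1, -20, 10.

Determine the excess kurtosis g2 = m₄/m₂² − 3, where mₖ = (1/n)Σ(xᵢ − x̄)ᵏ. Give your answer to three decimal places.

0.852

x̄ = 4.1250
Σ(xᵢ − x̄)² = 864.8750 ⇒ m₂ = 108.10938
Σ(xᵢ − x̄)⁴ = 360192.5879 ⇒ m₄ = 45024.07349
m₂² = 11687.63696
g2 = m₄/m₂² − 3 = 3.85228 − 3 ≈ 0.852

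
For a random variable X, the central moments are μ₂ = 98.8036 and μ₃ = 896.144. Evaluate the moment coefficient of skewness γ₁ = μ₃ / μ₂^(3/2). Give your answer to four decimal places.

σ = √μ₂ = √98.8036 = 9.94000
σ³ = μ₂^(3/2) = 982.10778
γ₁ = μ₃/σ³ = 896.144 / 982.10778 ≈ 0.9125

0.9125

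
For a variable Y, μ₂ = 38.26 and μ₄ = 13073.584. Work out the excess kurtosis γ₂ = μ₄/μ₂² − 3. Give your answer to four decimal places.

μ₂² = 38.26² = 1463.82760
μ₄/μ₂² = 13073.584 / 1463.82760 = 8.93110
γ₂ = 8.93110 − 3 ≈ 5.9311

5.9311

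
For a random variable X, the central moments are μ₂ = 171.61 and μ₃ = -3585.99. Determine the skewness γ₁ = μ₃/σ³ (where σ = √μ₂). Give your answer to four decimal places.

-1.5951

σ = √μ₂ = √171.61 = 13.10000
σ³ = μ₂^(3/2) = 2248.09100
γ₁ = μ₃/σ³ = -3585.99 / 2248.09100 ≈ -1.5951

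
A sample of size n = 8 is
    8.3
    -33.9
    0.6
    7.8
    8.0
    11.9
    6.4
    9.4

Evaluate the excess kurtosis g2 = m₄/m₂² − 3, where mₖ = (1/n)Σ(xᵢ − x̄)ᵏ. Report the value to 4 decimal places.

x̄ = 2.3125
Σ(xᵢ − x̄)² = 1571.4488 ⇒ m₂ = 196.43109
Σ(xᵢ − x̄)⁴ = 1734124.8766 ⇒ m₄ = 216765.60957
m₂² = 38585.17459
g2 = m₄/m₂² − 3 = 5.61785 − 3 ≈ 2.6178

2.6178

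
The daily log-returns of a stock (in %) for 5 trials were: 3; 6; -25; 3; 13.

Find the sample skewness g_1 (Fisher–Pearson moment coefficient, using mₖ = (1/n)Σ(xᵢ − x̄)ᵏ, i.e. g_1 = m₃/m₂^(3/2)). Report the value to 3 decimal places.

x̄ = (3 + 6 - 25 + 3 + 13) / 5 = 0.0000
deviations (xᵢ − x̄): 3.0000, 6.0000, -25.0000, 3.0000, 13.0000
Σ(xᵢ − x̄)² = 848.0000 ⇒ m₂ = 848.0000/5 = 169.60000
Σ(xᵢ − x̄)³ = -13158.0000 ⇒ m₃ = -13158.0000/5 = -2631.60000
m₂^(3/2) = 169.60000^(1.5) = 2208.71038
g_1 = m₃ / m₂^(3/2) = -2631.60000 / 2208.71038 ≈ -1.191

-1.191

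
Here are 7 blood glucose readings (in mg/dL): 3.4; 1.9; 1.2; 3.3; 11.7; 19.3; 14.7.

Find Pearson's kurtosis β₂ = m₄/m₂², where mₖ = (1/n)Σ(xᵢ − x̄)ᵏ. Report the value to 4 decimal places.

x̄ = 7.9286
Σ(xᵢ − x̄)² = 312.9343 ⇒ m₂ = 44.70490
Σ(xᵢ − x̄)⁴ = 23275.7773 ⇒ m₄ = 3325.11104
m₂² = 1998.52790
β₂ = m₄/m₂² = 3325.11104 / 1998.52790 ≈ 1.6638

1.6638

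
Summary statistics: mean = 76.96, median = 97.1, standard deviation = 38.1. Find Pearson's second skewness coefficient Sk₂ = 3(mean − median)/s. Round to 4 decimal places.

Sk₂ = 3(76.96 − 97.1) / 38.1 = 3 × -20.1400 / 38.1
    = -60.4200 / 38.1 ≈ -1.5858

-1.5858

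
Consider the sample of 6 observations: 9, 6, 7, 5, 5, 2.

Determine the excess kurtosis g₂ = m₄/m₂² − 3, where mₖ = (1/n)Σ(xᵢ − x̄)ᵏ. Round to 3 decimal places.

-0.528

x̄ = 5.6667
Σ(xᵢ − x̄)² = 27.3333 ⇒ m₂ = 4.55556
Σ(xᵢ − x̄)⁴ = 307.7778 ⇒ m₄ = 51.29630
m₂² = 20.75309
g₂ = m₄/m₂² − 3 = 2.47174 − 3 ≈ -0.528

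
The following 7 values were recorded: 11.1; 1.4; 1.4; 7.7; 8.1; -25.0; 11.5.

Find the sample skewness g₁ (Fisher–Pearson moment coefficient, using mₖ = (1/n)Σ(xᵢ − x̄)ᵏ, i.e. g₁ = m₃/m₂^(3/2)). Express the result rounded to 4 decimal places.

-1.6224

x̄ = (11.1 + 1.4 + 1.4 + 7.7 + 8.1 - 25.0 + 11.5) / 7 = 2.3143
deviations (xᵢ − x̄): 8.7857, -0.9143, -0.9143, 5.3857, 5.7857, -27.3143, 9.1857
Σ(xᵢ − x̄)² = 971.7886 ⇒ m₂ = 971.7886/7 = 138.82694
Σ(xᵢ − x̄)³ = -18576.7871 ⇒ m₃ = -18576.7871/7 = -2653.82673
m₂^(3/2) = 138.82694^(1.5) = 1635.72624
g₁ = m₃ / m₂^(3/2) = -2653.82673 / 1635.72624 ≈ -1.6224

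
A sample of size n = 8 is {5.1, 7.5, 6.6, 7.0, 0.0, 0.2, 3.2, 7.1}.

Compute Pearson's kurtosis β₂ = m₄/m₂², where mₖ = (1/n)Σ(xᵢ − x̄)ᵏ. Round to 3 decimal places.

x̄ = 4.5875
Σ(xᵢ − x̄)² = 67.1487 ⇒ m₂ = 8.39359
Σ(xᵢ − x̄)⁴ = 979.3254 ⇒ m₄ = 122.41568
m₂² = 70.45242
β₂ = m₄/m₂² = 122.41568 / 70.45242 ≈ 1.738

1.738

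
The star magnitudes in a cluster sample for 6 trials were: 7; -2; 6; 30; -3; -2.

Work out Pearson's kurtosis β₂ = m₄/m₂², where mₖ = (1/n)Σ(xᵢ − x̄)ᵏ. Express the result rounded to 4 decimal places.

3.3655

x̄ = 6.0000
Σ(xᵢ − x̄)² = 786.0000 ⇒ m₂ = 131.00000
Σ(xᵢ − x̄)⁴ = 346530.0000 ⇒ m₄ = 57755.00000
m₂² = 17161.00000
β₂ = m₄/m₂² = 57755.00000 / 17161.00000 ≈ 3.3655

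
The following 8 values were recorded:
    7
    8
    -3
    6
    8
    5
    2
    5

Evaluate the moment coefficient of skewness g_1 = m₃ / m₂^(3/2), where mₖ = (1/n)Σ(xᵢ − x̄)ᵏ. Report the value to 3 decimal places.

x̄ = (7 + 8 - 3 + 6 + 8 + 5 + 2 + 5) / 8 = 4.7500
deviations (xᵢ − x̄): 2.2500, 3.2500, -7.7500, 1.2500, 3.2500, 0.2500, -2.7500, 0.2500
Σ(xᵢ − x̄)² = 95.5000 ⇒ m₂ = 95.5000/8 = 11.93750
Σ(xᵢ − x̄)³ = -404.2500 ⇒ m₃ = -404.2500/8 = -50.53125
m₂^(3/2) = 11.93750^(1.5) = 41.24488
g_1 = m₃ / m₂^(3/2) = -50.53125 / 41.24488 ≈ -1.225

-1.225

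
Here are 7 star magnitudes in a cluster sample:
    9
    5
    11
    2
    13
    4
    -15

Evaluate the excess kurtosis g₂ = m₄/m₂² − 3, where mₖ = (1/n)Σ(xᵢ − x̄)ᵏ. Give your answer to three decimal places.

x̄ = 4.1429
Σ(xᵢ − x̄)² = 520.8571 ⇒ m₂ = 74.40816
Σ(xᵢ − x̄)⁴ = 143228.2157 ⇒ m₄ = 20461.17368
m₂² = 5536.57476
g₂ = m₄/m₂² − 3 = 3.69564 − 3 ≈ 0.696

0.696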